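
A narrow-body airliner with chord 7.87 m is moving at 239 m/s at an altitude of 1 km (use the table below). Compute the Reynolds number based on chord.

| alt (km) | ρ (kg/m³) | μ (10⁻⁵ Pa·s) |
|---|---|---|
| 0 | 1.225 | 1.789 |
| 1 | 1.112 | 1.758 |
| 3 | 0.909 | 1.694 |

At 1 km, from the table: ρ = 1.112 kg/m³, μ = 1.758×10⁻⁵ Pa·s.
Re = ρ·v·c/μ = 1.112 × 239 × 7.87 / (1.758×10⁻⁵) = 1.19×10^8

Re = 1.19×10^8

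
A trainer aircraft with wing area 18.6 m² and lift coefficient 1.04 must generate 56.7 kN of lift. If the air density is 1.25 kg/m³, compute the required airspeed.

L = ½ρv²S·CL ⇒ v = √(2L/(ρ·S·CL))
v = √(2 × 56700 / (1.25 × 18.6 × 1.04)) = √4690 = 68.5 m/s

v = 68.5 m/s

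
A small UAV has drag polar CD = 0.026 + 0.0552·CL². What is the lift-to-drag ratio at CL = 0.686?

CD = 0.026 + 0.0552 × 0.686² = 0.05198
L/D = CL/CD = 0.686 / 0.05198 = 13.2

L/D = 13.2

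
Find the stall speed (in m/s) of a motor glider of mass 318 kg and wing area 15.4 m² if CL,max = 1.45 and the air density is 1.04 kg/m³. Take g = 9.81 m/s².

Weight W = mg = 318 × 9.81 = 3120 N.
From L = ½ρV²S·CL,max = W: V_stall = √(2W/(ρSCL,max)) = √(2·3120/(1.04·15.4·1.45))
V_stall = √268.7 = 16.4 m/s

V_stall = 16.4 m/s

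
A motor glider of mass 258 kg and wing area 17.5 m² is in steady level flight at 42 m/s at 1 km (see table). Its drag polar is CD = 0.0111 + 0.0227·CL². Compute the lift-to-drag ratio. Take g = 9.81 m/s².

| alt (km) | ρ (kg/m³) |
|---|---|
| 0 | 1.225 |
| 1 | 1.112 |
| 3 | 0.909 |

L/D = 12.7

At 1 km, from the table: ρ = 1.112 kg/m³.
Weight W = mg = 258 × 9.81 = 2531 N; in level flight L = W.
q = ½ρv² = ½ × 1.112 × 42² = 980.8 Pa.
CL = W/(q·S) = 2531 / (980.8 × 17.5) = 0.1475.
CD = 0.0111 + 0.0227 × 0.1475² = 0.01159.
L/D = CL/CD = 0.1475 / 0.01159 = 12.7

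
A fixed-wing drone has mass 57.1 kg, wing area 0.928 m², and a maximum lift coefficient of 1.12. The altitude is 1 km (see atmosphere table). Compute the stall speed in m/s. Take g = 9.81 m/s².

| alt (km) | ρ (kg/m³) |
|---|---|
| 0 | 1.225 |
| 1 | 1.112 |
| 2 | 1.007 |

V_stall = 31.1 m/s

At 1 km, from the table: ρ = 1.112 kg/m³.
Stall occurs when L = W at CL,max. W = mg = 57.1 × 9.81 = 560.2 N.
From L = ½ρV²S·CL,max = W: V_stall = √(2W/(ρSCL,max)) = √(2·560.2/(1.112·0.928·1.12))
V_stall = √969.3 = 31.1 m/s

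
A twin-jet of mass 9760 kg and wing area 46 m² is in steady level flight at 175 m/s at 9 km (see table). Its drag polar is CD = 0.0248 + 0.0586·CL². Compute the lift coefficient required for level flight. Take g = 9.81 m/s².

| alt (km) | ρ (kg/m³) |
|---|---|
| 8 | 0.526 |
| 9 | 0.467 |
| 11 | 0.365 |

At 9 km, from the table: ρ = 0.467 kg/m³.
In steady level flight, lift balances weight: W = mg = 9760 × 9.81 = 95746 N.
q = ½ρv² = ½ × 0.467 × 175² = 7151 Pa.
CL = 2W/(ρv²S) = 2×95746/(0.467×175²×46) = 0.2911.

CL = 0.291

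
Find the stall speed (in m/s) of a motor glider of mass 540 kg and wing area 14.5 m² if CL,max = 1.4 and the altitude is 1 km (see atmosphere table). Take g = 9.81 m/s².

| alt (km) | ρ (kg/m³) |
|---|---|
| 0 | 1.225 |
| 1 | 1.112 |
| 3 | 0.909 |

At 1 km, from the table: ρ = 1.112 kg/m³.
Weight W = mg = 540 × 9.81 = 5297 N.
From L = ½ρV²S·CL,max = W: V_stall = √(2W/(ρSCL,max)) = √(2·5297/(1.112·14.5·1.4))
V_stall = √469.3 = 21.7 m/s

V_stall = 21.7 m/s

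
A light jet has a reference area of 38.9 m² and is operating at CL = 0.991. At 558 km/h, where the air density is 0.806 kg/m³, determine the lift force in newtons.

Convert speed: v = 558 km/h ÷ 3.6 = 155 m/s.
L = ½ρv²S·CL = ½ × 0.806 × 155² × 38.9 × 0.991 = 3.73×10^5 N ≈ 373 kN

L = 3.73×10^5 N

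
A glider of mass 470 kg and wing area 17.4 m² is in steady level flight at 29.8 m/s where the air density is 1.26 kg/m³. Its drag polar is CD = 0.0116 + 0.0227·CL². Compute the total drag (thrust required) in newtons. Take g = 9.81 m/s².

D = 162 N

In steady level flight, lift balances weight: W = mg = 470 × 9.81 = 4610.7 N.
Dynamic pressure q = 0.5 × 1.26 × 29.8² = 559.5 Pa.
Required CL = L/(qS) = 4610.7/(559.5·17.4) = 0.4736.
CD = 0.0116 + 0.0227 × 0.4736² = 0.01669.
D = q·S·CD = 559.5 × 17.4 × 0.01669 = 162.5 N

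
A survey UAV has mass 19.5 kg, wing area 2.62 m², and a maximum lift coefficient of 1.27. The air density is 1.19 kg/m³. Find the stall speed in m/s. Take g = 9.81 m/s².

Stall occurs when L = W at CL,max. W = mg = 19.5 × 9.81 = 191.3 N.
From L = ½ρV²S·CL,max = W: V_stall = √(2W/(ρSCL,max)) = √(2·191.3/(1.19·2.62·1.27))
V_stall = √96.62 = 9.83 m/s

V_stall = 9.83 m/s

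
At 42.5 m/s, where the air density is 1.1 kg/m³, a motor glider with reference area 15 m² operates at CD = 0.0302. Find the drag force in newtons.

D = 450 N

D = ½ρv²S·CD = ½ × 1.1 × 42.5² × 15 × 0.0302 = 450 N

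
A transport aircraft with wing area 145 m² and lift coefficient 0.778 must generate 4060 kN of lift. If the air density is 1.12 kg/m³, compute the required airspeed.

L = ½ρv²S·CL ⇒ v = √(2L/(ρ·S·CL))
v = √(2 × 4.06×10^6 / (1.12 × 145 × 0.778)) = √64270 = 254 m/s

v = 254 m/s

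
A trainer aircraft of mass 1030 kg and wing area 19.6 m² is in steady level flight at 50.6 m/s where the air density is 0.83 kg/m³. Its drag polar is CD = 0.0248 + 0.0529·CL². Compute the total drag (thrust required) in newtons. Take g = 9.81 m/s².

In steady level flight, lift balances weight: W = mg = 1030 × 9.81 = 10104 N.
q = ½ρv² = ½ × 0.83 × 50.6² = 1063 Pa.
Required CL = L/(qS) = 10104/(1063·19.6) = 0.4852.
CD = 0.0248 + 0.0529 × 0.4852² = 0.03725.
D = q·S·CD = 1063 × 19.6 × 0.03725 = 775.8 N

D = 776 N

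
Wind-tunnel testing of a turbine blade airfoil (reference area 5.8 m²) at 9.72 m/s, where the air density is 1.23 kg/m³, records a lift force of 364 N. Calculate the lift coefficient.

From L = ½ρv²S·CL, rearranging gives CL = 2L/(ρv²S).
CL = 2 × 364 / (1.23 × 9.72² × 5.8) = 1.08

CL = 1.08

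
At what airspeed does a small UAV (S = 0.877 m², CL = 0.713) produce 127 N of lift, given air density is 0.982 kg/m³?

v = 20.3 m/s

L = ½ρv²S·CL ⇒ v = √(2L/(ρ·S·CL))
v = √(2 × 127 / (0.982 × 0.877 × 0.713)) = √413.7 = 20.3 m/s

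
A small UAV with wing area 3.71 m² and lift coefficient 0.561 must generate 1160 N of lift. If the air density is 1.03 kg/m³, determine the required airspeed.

v = 32.9 m/s

L = ½ρv²S·CL ⇒ v = √(2L/(ρ·S·CL))
v = √(2 × 1160 / (1.03 × 3.71 × 0.561)) = √1082 = 32.9 m/s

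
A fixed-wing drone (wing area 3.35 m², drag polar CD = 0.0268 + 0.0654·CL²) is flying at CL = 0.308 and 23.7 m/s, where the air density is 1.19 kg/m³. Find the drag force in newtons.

CD = 0.0268 + 0.0654 × 0.308² = 0.033
D = ½ρv²S·CD = ½ × 1.19 × 23.7² × 3.35 × 0.033 = 37 N

D = 37 N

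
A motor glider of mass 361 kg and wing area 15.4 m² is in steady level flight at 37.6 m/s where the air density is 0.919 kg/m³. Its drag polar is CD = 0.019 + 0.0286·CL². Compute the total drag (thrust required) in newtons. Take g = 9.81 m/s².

D = 226 N

In steady level flight, lift balances weight: W = mg = 361 × 9.81 = 3541.4 N.
Dynamic pressure q = 0.5 × 0.919 × 37.6² = 649.6 Pa.
Required CL = L/(qS) = 3541.4/(649.6·15.4) = 0.354.
CD = 0.019 + 0.0286 × 0.354² = 0.02258.
D = q·S·CD = 649.6 × 15.4 × 0.02258 = 225.9 N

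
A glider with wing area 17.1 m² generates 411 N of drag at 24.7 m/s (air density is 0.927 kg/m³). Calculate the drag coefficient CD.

From D = ½ρv²S·CD, rearranging gives CD = 2D/(ρv²S).
CD = 2 × 411 / (0.927 × 24.7² × 17.1) = 0.085

CD = 0.085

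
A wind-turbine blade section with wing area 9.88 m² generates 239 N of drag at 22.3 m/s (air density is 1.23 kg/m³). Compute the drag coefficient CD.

From D = ½ρv²S·CD, rearranging gives CD = 2D/(ρv²S).
CD = 2 × 239 / (1.23 × 22.3² × 9.88) = 0.0791

CD = 0.0791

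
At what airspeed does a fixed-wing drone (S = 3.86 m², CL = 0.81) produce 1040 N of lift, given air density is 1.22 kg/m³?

L = ½ρv²S·CL ⇒ v = √(2L/(ρ·S·CL))
v = √(2 × 1040 / (1.22 × 3.86 × 0.81)) = √545.3 = 23.4 m/s

v = 23.4 m/s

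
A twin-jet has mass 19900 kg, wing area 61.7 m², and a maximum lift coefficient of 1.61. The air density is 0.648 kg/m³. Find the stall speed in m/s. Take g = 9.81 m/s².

At stall, lift equals weight: L = W = m·g = 19900 × 9.81 = 1.952×10^5 N.
V_stall = √(2W/(ρ·S·CL,max)) = √(2 × 1.952×10^5 / (0.648 × 61.7 × 1.61))
V_stall = √6065 = 77.9 m/s

V_stall = 77.9 m/s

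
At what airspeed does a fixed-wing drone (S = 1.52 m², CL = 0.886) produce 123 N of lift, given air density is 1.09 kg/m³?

v = 12.9 m/s

L = ½ρv²S·CL ⇒ v = √(2L/(ρ·S·CL))
v = √(2 × 123 / (1.09 × 1.52 × 0.886)) = √167.6 = 12.9 m/s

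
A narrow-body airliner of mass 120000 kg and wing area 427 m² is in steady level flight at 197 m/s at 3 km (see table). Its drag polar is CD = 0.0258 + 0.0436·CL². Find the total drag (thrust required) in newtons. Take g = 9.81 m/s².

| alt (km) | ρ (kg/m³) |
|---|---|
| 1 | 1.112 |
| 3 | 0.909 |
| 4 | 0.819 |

D = 2.02×10^5 N

At 3 km, from the table: ρ = 0.909 kg/m³.
In steady level flight, lift balances weight: W = mg = 120000 × 9.81 = 1.1772×10^6 N.
Dynamic pressure q = 0.5 × 0.909 × 197² = 17640 Pa.
CL = W/(q·S) = 1.1772×10^6 / (17640 × 427) = 0.1563.
CD = 0.0258 + 0.0436 × 0.1563² = 0.02687.
D = q·S·CD = 17640 × 427 × 0.02687 = 2.023×10^5 N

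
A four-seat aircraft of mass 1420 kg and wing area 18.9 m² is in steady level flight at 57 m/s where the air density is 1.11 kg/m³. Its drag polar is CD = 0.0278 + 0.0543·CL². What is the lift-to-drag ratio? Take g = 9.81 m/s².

L/D = 11.1

In steady level flight, lift balances weight: W = mg = 1420 × 9.81 = 13930 N.
Dynamic pressure q = 0.5 × 1.11 × 57² = 1803 Pa.
Required CL = L/(qS) = 13930/(1803·18.9) = 0.4087.
CD = 0.0278 + 0.0543 × 0.4087² = 0.03687.
L/D = CL/CD = 0.4087 / 0.03687 = 11.1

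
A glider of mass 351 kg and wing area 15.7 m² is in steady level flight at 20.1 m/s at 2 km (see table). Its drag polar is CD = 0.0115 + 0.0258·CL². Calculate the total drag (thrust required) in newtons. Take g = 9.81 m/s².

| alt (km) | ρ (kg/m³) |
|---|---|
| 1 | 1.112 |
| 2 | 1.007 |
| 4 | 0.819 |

At 2 km, from the table: ρ = 1.007 kg/m³.
Level flight ⇒ L = W = m·g = 351 × 9.81 = 3443.3 N.
q = ½ρv² = ½ × 1.007 × 20.1² = 203.4 Pa.
CL = W/(q·S) = 3443.3 / (203.4 × 15.7) = 1.078.
CD = 0.0115 + 0.0258 × 1.078² = 0.04149.
D = q·S·CD = 203.4 × 15.7 × 0.04149 = 132.5 N

D = 133 N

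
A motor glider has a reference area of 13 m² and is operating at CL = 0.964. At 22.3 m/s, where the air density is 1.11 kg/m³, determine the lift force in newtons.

L = 3460 N

L = ½ρv²S·CL = ½ × 1.11 × 22.3² × 13 × 0.964 = 3460 N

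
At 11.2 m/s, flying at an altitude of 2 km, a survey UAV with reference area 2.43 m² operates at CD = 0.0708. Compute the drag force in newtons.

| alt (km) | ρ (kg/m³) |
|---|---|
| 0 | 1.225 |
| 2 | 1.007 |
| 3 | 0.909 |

D = 10.9 N

At 2 km, from the table: ρ = 1.007 kg/m³.
D = ½ρv²S·CD = ½ × 1.007 × 11.2² × 2.43 × 0.0708 = 10.9 N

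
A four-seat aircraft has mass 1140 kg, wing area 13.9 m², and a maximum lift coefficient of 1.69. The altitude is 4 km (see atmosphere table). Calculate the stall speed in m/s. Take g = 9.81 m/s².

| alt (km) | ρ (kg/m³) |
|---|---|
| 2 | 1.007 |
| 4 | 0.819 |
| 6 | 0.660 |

V_stall = 34.1 m/s

At 4 km, from the table: ρ = 0.819 kg/m³.
At stall, lift equals weight: L = W = m·g = 1140 × 9.81 = 11180 N.
V_stall = √(2W/(ρ·S·CL,max)) = √(2 × 11180 / (0.819 × 13.9 × 1.69))
V_stall = √1163 = 34.1 m/s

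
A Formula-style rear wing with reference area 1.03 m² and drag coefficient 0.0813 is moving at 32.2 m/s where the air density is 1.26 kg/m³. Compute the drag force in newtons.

D = 54.7 N

D = ½ρv²S·CD = ½ × 1.26 × 32.2² × 1.03 × 0.0813 = 54.7 N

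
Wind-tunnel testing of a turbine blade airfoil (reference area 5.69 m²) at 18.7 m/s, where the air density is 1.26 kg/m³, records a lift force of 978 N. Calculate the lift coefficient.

CL = 0.78

From L = ½ρv²S·CL, rearranging gives CL = 2L/(ρv²S).
CL = 2 × 978 / (1.26 × 18.7² × 5.69) = 0.78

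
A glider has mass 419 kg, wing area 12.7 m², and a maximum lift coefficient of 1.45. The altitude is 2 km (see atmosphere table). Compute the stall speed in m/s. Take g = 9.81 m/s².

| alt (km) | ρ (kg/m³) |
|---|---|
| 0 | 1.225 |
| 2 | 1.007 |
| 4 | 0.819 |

V_stall = 21.1 m/s

At 2 km, from the table: ρ = 1.007 kg/m³.
At stall, lift equals weight: L = W = m·g = 419 × 9.81 = 4110 N.
From L = ½ρV²S·CL,max = W: V_stall = √(2W/(ρSCL,max)) = √(2·4110/(1.007·12.7·1.45))
V_stall = √443.3 = 21.1 m/s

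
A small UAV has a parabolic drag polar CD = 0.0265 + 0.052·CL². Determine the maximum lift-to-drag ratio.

For CD = CD0 + K·CL², (L/D)max occurs at CL* = √(CD0/K) and equals 1/(2√(K·CD0)).
(L/D)max = 1/(2√(0.052 × 0.0265)) = 1/(2 × 0.03712) = 13.5

(L/D)max = 13.5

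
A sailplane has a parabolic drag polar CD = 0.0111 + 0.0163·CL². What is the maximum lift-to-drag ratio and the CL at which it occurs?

For CD = CD0 + K·CL², (L/D)max occurs at CL* = √(CD0/K) and equals 1/(2√(K·CD0)).
(L/D)max = 1/(2√(0.0163 × 0.0111)) = 1/(2 × 0.01345) = 37.2
CL* = √(0.0111/0.0163) = 0.825

(L/D)max = 37.2, at CL = 0.825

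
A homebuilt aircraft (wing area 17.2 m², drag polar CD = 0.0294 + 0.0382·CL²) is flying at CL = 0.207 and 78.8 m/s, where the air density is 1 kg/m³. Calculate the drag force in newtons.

CD = 0.0294 + 0.0382 × 0.207² = 0.03104
D = ½ρv²S·CD = ½ × 1 × 78.8² × 17.2 × 0.03104 = 1660 N

D = 1660 N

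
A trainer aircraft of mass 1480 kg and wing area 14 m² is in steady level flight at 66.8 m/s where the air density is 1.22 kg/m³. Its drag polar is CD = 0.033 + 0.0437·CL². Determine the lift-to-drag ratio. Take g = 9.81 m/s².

L/D = 9.68

Weight W = mg = 1480 × 9.81 = 14519 N; in level flight L = W.
q = ½ρv² = ½ × 1.22 × 66.8² = 2722 Pa.
Required CL = L/(qS) = 14519/(2722·14) = 0.381.
CD = 0.033 + 0.0437 × 0.381² = 0.03934.
L/D = CL/CD = 0.381 / 0.03934 = 9.68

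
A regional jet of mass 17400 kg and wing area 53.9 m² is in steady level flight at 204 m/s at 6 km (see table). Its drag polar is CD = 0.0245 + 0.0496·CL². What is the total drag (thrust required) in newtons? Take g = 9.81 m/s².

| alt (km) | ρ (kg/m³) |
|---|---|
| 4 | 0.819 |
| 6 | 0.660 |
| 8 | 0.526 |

D = 20100 N

At 6 km, from the table: ρ = 0.660 kg/m³.
Weight W = mg = 17400 × 9.81 = 1.7069×10^5 N; in level flight L = W.
q = ½ρv² = ½ × 0.66 × 204² = 13730 Pa.
CL = W/(q·S) = 1.7069×10^5 / (13730 × 53.9) = 0.2306.
CD = 0.0245 + 0.0496 × 0.2306² = 0.02714.
D = q·S·CD = 13730 × 53.9 × 0.02714 = 20090 N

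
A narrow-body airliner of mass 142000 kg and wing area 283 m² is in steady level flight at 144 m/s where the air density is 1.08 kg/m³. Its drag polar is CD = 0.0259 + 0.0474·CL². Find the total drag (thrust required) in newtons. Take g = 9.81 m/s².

In steady level flight, lift balances weight: W = mg = 142000 × 9.81 = 1.393×10^6 N.
q = ½ρv² = ½ × 1.08 × 144² = 11200 Pa.
Required CL = L/(qS) = 1.393×10^6/(11200·283) = 0.4396.
CD = 0.0259 + 0.0474 × 0.4396² = 0.03506.
D = q·S·CD = 11200 × 283 × 0.03506 = 1.111×10^5 N

D = 1.11×10^5 N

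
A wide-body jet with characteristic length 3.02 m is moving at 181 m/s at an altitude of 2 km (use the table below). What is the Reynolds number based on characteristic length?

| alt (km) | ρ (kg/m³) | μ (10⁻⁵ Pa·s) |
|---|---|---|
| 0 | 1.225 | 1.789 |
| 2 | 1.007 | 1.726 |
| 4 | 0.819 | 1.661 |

At 2 km, from the table: ρ = 1.007 kg/m³, μ = 1.726×10⁻⁵ Pa·s.
Re = ρ·v·c/μ = 1.007 × 181 × 3.02 / (1.726×10⁻⁵) = 3.19×10^7

Re = 3.19×10^7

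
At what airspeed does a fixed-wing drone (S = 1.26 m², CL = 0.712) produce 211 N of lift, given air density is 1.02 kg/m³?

L = ½ρv²S·CL ⇒ v = √(2L/(ρ·S·CL))
v = √(2 × 211 / (1.02 × 1.26 × 0.712)) = √461.2 = 21.5 m/s

v = 21.5 m/s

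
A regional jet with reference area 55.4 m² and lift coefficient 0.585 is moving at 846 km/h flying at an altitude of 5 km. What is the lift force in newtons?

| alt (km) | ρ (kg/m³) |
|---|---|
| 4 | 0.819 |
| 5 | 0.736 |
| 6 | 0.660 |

L = 6.59×10^5 N

At 5 km, from the table: ρ = 0.736 kg/m³.
Convert speed: v = 846 km/h ÷ 3.6 = 235 m/s.
L = ½ρv²S·CL = ½ × 0.736 × 235² × 55.4 × 0.585 = 6.59×10^5 N ≈ 659 kN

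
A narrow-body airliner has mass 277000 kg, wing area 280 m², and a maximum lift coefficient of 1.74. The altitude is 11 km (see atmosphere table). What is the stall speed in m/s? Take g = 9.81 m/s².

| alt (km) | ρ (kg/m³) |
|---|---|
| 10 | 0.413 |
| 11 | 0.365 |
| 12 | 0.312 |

V_stall = 175 m/s

At 11 km, from the table: ρ = 0.365 kg/m³.
Weight W = mg = 277000 × 9.81 = 2.717×10^6 N.
V_stall = √(2W/(ρ·S·CL,max)) = √(2 × 2.717×10^6 / (0.365 × 280 × 1.74))
V_stall = √30560 = 175 m/s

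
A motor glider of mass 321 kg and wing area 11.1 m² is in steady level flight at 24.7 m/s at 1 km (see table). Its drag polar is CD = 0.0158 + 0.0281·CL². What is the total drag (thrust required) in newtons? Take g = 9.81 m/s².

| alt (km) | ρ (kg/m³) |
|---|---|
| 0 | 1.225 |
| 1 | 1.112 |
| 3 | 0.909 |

D = 133 N

At 1 km, from the table: ρ = 1.112 kg/m³.
Weight W = mg = 321 × 9.81 = 3149 N; in level flight L = W.
Dynamic pressure q = 0.5 × 1.112 × 24.7² = 339.2 Pa.
CL = W/(q·S) = 3149 / (339.2 × 11.1) = 0.8363.
CD = 0.0158 + 0.0281 × 0.8363² = 0.03545.
D = q·S·CD = 339.2 × 11.1 × 0.03545 = 133.5 N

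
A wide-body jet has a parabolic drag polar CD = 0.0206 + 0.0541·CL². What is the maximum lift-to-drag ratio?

For CD = CD0 + K·CL², (L/D)max occurs at CL* = √(CD0/K) and equals 1/(2√(K·CD0)).
(L/D)max = 1/(2√(0.0541 × 0.0206)) = 1/(2 × 0.03338) = 15

(L/D)max = 15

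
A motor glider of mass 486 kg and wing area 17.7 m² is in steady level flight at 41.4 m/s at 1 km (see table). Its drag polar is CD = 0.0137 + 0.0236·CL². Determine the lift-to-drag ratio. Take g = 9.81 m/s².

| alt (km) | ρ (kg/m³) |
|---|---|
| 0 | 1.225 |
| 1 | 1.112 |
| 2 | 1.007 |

L/D = 18.1

At 1 km, from the table: ρ = 1.112 kg/m³.
In steady level flight, lift balances weight: W = mg = 486 × 9.81 = 4767.7 N.
Dynamic pressure q = 0.5 × 1.112 × 41.4² = 953 Pa.
Required CL = L/(qS) = 4767.7/(953·17.7) = 0.2827.
CD = 0.0137 + 0.0236 × 0.2827² = 0.01559.
L/D = CL/CD = 0.2827 / 0.01559 = 18.1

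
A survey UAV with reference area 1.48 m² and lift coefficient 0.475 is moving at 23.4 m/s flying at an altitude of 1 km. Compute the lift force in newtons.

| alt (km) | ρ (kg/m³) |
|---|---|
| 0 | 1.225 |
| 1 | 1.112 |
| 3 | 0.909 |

L = 214 N

At 1 km, from the table: ρ = 1.112 kg/m³.
Dynamic pressure q = ½ρv² = ½ × 1.112 × 23.4² = 304.4 Pa.
L = q·S·CL = 304.4 × 1.48 × 0.475 = 214 N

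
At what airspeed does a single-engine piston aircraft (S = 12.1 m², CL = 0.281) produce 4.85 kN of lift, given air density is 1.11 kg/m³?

v = 50.7 m/s

L = ½ρv²S·CL ⇒ v = √(2L/(ρ·S·CL))
v = √(2 × 4850 / (1.11 × 12.1 × 0.281)) = √2570 = 50.7 m/s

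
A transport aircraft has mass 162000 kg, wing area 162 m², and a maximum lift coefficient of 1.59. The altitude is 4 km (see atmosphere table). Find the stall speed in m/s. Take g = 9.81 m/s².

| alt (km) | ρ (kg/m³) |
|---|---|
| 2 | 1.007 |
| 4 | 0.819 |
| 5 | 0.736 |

V_stall = 123 m/s

At 4 km, from the table: ρ = 0.819 kg/m³.
At stall, lift equals weight: L = W = m·g = 162000 × 9.81 = 1.589×10^6 N.
From L = ½ρV²S·CL,max = W: V_stall = √(2W/(ρSCL,max)) = √(2·1.589×10^6/(0.819·162·1.59))
V_stall = √15070 = 123 m/s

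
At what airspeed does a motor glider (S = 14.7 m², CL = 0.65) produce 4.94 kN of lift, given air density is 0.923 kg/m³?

v = 33.5 m/s

L = ½ρv²S·CL ⇒ v = √(2L/(ρ·S·CL))
v = √(2 × 4940 / (0.923 × 14.7 × 0.65)) = √1120 = 33.5 m/s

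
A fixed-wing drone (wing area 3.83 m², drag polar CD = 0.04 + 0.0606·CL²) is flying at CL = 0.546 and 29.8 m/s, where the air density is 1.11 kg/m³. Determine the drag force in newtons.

D = 110 N

CD = 0.04 + 0.0606 × 0.546² = 0.05807
D = ½ρv²S·CD = ½ × 1.11 × 29.8² × 3.83 × 0.05807 = 110 N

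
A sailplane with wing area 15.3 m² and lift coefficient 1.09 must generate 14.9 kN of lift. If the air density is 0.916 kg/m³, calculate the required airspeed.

v = 44.2 m/s

L = ½ρv²S·CL ⇒ v = √(2L/(ρ·S·CL))
v = √(2 × 14900 / (0.916 × 15.3 × 1.09)) = √1951 = 44.2 m/s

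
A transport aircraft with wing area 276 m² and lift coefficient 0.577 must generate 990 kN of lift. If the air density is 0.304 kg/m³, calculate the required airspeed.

L = ½ρv²S·CL ⇒ v = √(2L/(ρ·S·CL))
v = √(2 × 9.9×10^5 / (0.304 × 276 × 0.577)) = √40900 = 202 m/s

v = 202 m/s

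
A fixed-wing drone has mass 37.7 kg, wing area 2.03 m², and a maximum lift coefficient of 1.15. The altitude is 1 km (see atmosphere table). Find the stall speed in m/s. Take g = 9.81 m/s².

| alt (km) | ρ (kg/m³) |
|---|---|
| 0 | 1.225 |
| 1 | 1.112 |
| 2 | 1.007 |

At 1 km, from the table: ρ = 1.112 kg/m³.
Weight W = mg = 37.7 × 9.81 = 369.8 N.
From L = ½ρV²S·CL,max = W: V_stall = √(2W/(ρSCL,max)) = √(2·369.8/(1.112·2.03·1.15))
V_stall = √284.9 = 16.9 m/s

V_stall = 16.9 m/s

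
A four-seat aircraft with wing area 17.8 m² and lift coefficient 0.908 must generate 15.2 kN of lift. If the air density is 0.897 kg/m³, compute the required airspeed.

v = 45.8 m/s

L = ½ρv²S·CL ⇒ v = √(2L/(ρ·S·CL))
v = √(2 × 15200 / (0.897 × 17.8 × 0.908)) = √2097 = 45.8 m/s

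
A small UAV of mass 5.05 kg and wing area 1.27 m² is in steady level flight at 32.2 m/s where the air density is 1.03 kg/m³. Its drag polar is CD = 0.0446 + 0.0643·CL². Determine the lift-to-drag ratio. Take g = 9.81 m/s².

L/D = 1.63

Level flight ⇒ L = W = m·g = 5.05 × 9.81 = 49.541 N.
Dynamic pressure q = 0.5 × 1.03 × 32.2² = 534 Pa.
CL = 2W/(ρv²S) = 2×49.541/(1.03×32.2²×1.27) = 0.07305.
CD = 0.0446 + 0.0643 × 0.07305² = 0.04494.
L/D = CL/CD = 0.07305 / 0.04494 = 1.63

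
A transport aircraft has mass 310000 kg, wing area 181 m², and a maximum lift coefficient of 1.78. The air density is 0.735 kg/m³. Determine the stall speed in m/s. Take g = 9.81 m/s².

At stall, lift equals weight: L = W = m·g = 310000 × 9.81 = 3.041×10^6 N.
From L = ½ρV²S·CL,max = W: V_stall = √(2W/(ρSCL,max)) = √(2·3.041×10^6/(0.735·181·1.78))
V_stall = √25680 = 160 m/s

V_stall = 160 m/s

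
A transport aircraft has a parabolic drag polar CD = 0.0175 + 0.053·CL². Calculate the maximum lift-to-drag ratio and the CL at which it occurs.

For CD = CD0 + K·CL², (L/D)max occurs at CL* = √(CD0/K) and equals 1/(2√(K·CD0)).
(L/D)max = 1/(2√(0.053 × 0.0175)) = 1/(2 × 0.03045) = 16.4
CL* = √(0.0175/0.053) = 0.575

(L/D)max = 16.4, at CL = 0.575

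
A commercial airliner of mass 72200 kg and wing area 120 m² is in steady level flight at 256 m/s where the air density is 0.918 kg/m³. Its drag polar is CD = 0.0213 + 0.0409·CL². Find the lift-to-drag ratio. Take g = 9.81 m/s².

L/D = 8.58

Level flight ⇒ L = W = m·g = 72200 × 9.81 = 7.0828×10^5 N.
Dynamic pressure q = 0.5 × 0.918 × 256² = 30080 Pa.
Required CL = L/(qS) = 7.0828×10^5/(30080·120) = 0.1962.
CD = 0.0213 + 0.0409 × 0.1962² = 0.02287.
L/D = CL/CD = 0.1962 / 0.02287 = 8.58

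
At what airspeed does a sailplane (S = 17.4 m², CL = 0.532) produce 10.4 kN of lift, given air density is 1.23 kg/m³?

L = ½ρv²S·CL ⇒ v = √(2L/(ρ·S·CL))
v = √(2 × 10400 / (1.23 × 17.4 × 0.532)) = √1827 = 42.7 m/s

v = 42.7 m/s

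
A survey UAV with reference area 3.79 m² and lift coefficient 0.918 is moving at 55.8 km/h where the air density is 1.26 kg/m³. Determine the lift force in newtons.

Convert speed: v = 55.8 km/h ÷ 3.6 = 15.5 m/s.
L = ½ρv²S·CL = ½ × 1.26 × 15.5² × 3.79 × 0.918 = 527 N

L = 527 N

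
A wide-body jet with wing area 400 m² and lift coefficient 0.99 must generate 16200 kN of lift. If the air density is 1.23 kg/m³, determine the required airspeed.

v = 258 m/s

L = ½ρv²S·CL ⇒ v = √(2L/(ρ·S·CL))
v = √(2 × 1.62×10^7 / (1.23 × 400 × 0.99)) = √66520 = 258 m/s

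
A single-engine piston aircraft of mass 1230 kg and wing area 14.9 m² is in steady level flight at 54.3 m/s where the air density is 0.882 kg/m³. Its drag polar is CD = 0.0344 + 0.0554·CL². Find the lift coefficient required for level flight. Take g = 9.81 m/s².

Level flight ⇒ L = W = m·g = 1230 × 9.81 = 12066 N.
q = ½ρv² = ½ × 0.882 × 54.3² = 1300 Pa.
Required CL = L/(qS) = 12066/(1300·14.9) = 0.6228.

CL = 0.623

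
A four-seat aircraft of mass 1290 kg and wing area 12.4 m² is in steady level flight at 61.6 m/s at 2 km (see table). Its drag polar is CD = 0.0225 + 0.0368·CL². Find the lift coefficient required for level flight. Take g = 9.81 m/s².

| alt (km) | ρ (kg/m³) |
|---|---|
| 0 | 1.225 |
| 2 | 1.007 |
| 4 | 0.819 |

CL = 0.534

At 2 km, from the table: ρ = 1.007 kg/m³.
In steady level flight, lift balances weight: W = mg = 1290 × 9.81 = 12655 N.
q = ½ρv² = ½ × 1.007 × 61.6² = 1911 Pa.
CL = 2W/(ρv²S) = 2×12655/(1.007×61.6²×12.4) = 0.5342.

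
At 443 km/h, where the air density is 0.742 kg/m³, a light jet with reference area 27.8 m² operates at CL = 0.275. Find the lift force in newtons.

L = 42900 N

Convert speed: v = 443 km/h ÷ 3.6 = 123.1 m/s.
L = ½ρv²S·CL = ½ × 0.742 × 123.1² × 27.8 × 0.275 = 42900 N ≈ 42.9 kN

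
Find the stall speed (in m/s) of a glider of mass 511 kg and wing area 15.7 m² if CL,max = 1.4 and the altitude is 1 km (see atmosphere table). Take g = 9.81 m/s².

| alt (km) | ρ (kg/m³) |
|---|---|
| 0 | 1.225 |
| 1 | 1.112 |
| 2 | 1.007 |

At 1 km, from the table: ρ = 1.112 kg/m³.
Weight W = mg = 511 × 9.81 = 5013 N.
From L = ½ρV²S·CL,max = W: V_stall = √(2W/(ρSCL,max)) = √(2·5013/(1.112·15.7·1.4))
V_stall = √410.2 = 20.3 m/s

V_stall = 20.3 m/s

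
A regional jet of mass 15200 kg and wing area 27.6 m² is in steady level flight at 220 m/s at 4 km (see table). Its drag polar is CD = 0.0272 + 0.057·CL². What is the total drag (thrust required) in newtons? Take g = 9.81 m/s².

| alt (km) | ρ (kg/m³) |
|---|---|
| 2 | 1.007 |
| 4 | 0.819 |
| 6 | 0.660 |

D = 17200 N

At 4 km, from the table: ρ = 0.819 kg/m³.
Weight W = mg = 15200 × 9.81 = 1.4911×10^5 N; in level flight L = W.
Dynamic pressure q = 0.5 × 0.819 × 220² = 19820 Pa.
CL = W/(q·S) = 1.4911×10^5 / (19820 × 27.6) = 0.2726.
CD = 0.0272 + 0.057 × 0.2726² = 0.03144.
D = q·S·CD = 19820 × 27.6 × 0.03144 = 17200 N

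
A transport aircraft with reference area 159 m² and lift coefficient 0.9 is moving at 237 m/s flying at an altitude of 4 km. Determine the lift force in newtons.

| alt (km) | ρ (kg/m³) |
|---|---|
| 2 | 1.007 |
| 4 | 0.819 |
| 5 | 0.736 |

At 4 km, from the table: ρ = 0.819 kg/m³.
L = ½ρv²S·CL = ½ × 0.819 × 237² × 159 × 0.9 = 3.29×10^6 N ≈ 3290 kN

L = 3.29×10^6 N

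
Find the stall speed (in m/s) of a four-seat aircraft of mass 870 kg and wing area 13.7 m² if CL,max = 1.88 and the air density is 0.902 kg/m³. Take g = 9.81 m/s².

V_stall = 27.1 m/s

Weight W = mg = 870 × 9.81 = 8535 N.
V_stall = √(2W/(ρ·S·CL,max)) = √(2 × 8535 / (0.902 × 13.7 × 1.88))
V_stall = √734.7 = 27.1 m/s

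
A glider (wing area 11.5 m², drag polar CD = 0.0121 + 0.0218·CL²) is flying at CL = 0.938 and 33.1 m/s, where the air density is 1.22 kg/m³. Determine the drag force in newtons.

D = 240 N

CD = 0.0121 + 0.0218 × 0.938² = 0.03128
D = ½ρv²S·CD = ½ × 1.22 × 33.1² × 11.5 × 0.03128 = 240 N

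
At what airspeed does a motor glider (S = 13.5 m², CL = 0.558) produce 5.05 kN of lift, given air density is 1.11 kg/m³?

v = 34.8 m/s

L = ½ρv²S·CL ⇒ v = √(2L/(ρ·S·CL))
v = √(2 × 5050 / (1.11 × 13.5 × 0.558)) = √1208 = 34.8 m/s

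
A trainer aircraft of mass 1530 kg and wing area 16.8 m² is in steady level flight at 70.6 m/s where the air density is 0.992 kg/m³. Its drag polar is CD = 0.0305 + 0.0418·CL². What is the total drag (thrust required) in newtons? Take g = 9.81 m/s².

In steady level flight, lift balances weight: W = mg = 1530 × 9.81 = 15009 N.
q = ½ρv² = ½ × 0.992 × 70.6² = 2472 Pa.
Required CL = L/(qS) = 15009/(2472·16.8) = 0.3614.
CD = 0.0305 + 0.0418 × 0.3614² = 0.03596.
D = q·S·CD = 2472 × 16.8 × 0.03596 = 1494 N

D = 1490 N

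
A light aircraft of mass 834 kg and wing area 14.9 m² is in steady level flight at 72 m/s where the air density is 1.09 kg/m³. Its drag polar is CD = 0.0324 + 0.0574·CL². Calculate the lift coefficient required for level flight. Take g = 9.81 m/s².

CL = 0.194

In steady level flight, lift balances weight: W = mg = 834 × 9.81 = 8181.5 N.
Dynamic pressure q = 0.5 × 1.09 × 72² = 2825 Pa.
CL = W/(q·S) = 8181.5 / (2825 × 14.9) = 0.1944.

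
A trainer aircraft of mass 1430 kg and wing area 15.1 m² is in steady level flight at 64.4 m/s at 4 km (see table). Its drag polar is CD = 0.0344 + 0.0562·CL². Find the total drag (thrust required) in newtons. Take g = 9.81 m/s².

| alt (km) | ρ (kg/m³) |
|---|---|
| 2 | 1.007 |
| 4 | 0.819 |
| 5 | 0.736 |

At 4 km, from the table: ρ = 0.819 kg/m³.
Level flight ⇒ L = W = m·g = 1430 × 9.81 = 14028 N.
Dynamic pressure q = 0.5 × 0.819 × 64.4² = 1698 Pa.
CL = 2W/(ρv²S) = 2×14028/(0.819×64.4²×15.1) = 0.547.
CD = 0.0344 + 0.0562 × 0.547² = 0.05122.
D = q·S·CD = 1698 × 15.1 × 0.05122 = 1313 N

D = 1310 N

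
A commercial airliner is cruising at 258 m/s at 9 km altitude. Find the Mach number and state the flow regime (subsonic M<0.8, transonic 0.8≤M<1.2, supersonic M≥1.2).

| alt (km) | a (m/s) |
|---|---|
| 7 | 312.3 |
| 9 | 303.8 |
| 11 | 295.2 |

M = 0.849 (transonic)

At 9 km, from the table: a = 303.8 m/s.
M = v/a = 258 / 303.8 = 0.849
M = 0.849 → transonic.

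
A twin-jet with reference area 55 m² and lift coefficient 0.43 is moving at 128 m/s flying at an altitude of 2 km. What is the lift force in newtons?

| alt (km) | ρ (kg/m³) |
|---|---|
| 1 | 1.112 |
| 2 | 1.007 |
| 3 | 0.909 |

At 2 km, from the table: ρ = 1.007 kg/m³.
Dynamic pressure q = ½ρv² = ½ × 1.007 × 128² = 8249 Pa.
L = q·S·CL = 8249 × 55 × 0.43 = 1.95×10^5 N ≈ 195 kN

L = 1.95×10^5 N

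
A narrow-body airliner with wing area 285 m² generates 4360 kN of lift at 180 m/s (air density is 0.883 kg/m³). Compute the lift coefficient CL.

From L = ½ρv²S·CL, rearranging gives CL = 2L/(ρv²S).
CL = 2 × 4.36×10^6 / (0.883 × 180² × 285) = 1.07

CL = 1.07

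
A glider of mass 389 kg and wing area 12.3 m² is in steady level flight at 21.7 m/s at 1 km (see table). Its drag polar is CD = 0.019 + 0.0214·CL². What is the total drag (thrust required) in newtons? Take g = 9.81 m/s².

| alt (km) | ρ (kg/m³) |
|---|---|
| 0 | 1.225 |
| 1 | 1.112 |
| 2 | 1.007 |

At 1 km, from the table: ρ = 1.112 kg/m³.
Level flight ⇒ L = W = m·g = 389 × 9.81 = 3816.1 N.
q = ½ρv² = ½ × 1.112 × 21.7² = 261.8 Pa.
CL = W/(q·S) = 3816.1 / (261.8 × 12.3) = 1.185.
CD = 0.019 + 0.0214 × 1.185² = 0.04905.
D = q·S·CD = 261.8 × 12.3 × 0.04905 = 158 N

D = 158 N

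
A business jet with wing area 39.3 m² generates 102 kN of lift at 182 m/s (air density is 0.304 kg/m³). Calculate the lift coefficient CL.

CL = 0.515

From L = ½ρv²S·CL, rearranging gives CL = 2L/(ρv²S).
CL = 2 × 1.02×10^5 / (0.304 × 182² × 39.3) = 0.515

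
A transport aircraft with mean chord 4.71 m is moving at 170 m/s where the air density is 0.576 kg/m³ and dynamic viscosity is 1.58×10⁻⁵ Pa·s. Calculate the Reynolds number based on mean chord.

Re = 2.92×10^7

Re = ρ·v·c/μ = 0.576 × 170 × 4.71 / (1.58×10⁻⁵) = 2.92×10^7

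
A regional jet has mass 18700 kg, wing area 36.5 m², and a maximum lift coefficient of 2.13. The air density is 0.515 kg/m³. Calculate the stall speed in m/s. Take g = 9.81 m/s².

V_stall = 95.7 m/s

Stall occurs when L = W at CL,max. W = mg = 18700 × 9.81 = 1.834×10^5 N.
From L = ½ρV²S·CL,max = W: V_stall = √(2W/(ρSCL,max)) = √(2·1.834×10^5/(0.515·36.5·2.13))
V_stall = √9163 = 95.7 m/s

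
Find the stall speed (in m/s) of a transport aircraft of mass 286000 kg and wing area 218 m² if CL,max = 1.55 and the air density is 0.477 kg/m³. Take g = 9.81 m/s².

V_stall = 187 m/s

Weight W = mg = 286000 × 9.81 = 2.806×10^6 N.
V_stall = √(2W/(ρ·S·CL,max)) = √(2 × 2.806×10^6 / (0.477 × 218 × 1.55))
V_stall = √34810 = 187 m/s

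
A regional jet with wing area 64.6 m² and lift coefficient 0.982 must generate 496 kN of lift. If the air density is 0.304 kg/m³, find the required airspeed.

L = ½ρv²S·CL ⇒ v = √(2L/(ρ·S·CL))
v = √(2 × 4.96×10^5 / (0.304 × 64.6 × 0.982)) = √51440 = 227 m/s

v = 227 m/s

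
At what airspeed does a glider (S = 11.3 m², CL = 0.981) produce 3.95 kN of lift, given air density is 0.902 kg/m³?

L = ½ρv²S·CL ⇒ v = √(2L/(ρ·S·CL))
v = √(2 × 3950 / (0.902 × 11.3 × 0.981)) = √790.1 = 28.1 m/s

v = 28.1 m/s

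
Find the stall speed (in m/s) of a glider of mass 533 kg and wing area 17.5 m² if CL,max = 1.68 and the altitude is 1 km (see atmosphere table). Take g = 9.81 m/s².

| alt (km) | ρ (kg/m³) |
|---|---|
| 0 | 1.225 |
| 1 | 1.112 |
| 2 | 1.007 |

V_stall = 17.9 m/s

At 1 km, from the table: ρ = 1.112 kg/m³.
At stall, lift equals weight: L = W = m·g = 533 × 9.81 = 5229 N.
From L = ½ρV²S·CL,max = W: V_stall = √(2W/(ρSCL,max)) = √(2·5229/(1.112·17.5·1.68))
V_stall = √319.9 = 17.9 m/s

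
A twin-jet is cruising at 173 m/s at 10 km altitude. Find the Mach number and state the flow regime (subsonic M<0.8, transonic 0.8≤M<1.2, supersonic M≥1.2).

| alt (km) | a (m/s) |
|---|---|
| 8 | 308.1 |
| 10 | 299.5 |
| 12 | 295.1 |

M = 0.578 (subsonic)

At 10 km, from the table: a = 299.5 m/s.
M = v/a = 173 / 299.5 = 0.578
M = 0.578 → subsonic.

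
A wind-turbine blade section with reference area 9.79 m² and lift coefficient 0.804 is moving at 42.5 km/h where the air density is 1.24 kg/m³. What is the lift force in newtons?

Convert speed: v = 42.5 km/h ÷ 3.6 = 11.81 m/s.
L = ½ρv²S·CL = ½ × 1.24 × 11.81² × 9.79 × 0.804 = 680 N

L = 680 N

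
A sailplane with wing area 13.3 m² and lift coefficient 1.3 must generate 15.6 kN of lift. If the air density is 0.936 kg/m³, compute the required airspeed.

L = ½ρv²S·CL ⇒ v = √(2L/(ρ·S·CL))
v = √(2 × 15600 / (0.936 × 13.3 × 1.3)) = √1928 = 43.9 m/s

v = 43.9 m/s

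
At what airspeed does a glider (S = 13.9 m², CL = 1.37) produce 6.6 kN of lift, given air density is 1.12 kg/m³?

v = 24.9 m/s

L = ½ρv²S·CL ⇒ v = √(2L/(ρ·S·CL))
v = √(2 × 6600 / (1.12 × 13.9 × 1.37)) = √618.9 = 24.9 m/s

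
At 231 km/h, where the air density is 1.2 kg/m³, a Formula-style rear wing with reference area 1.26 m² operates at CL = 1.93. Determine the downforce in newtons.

Convert speed: v = 231 km/h ÷ 3.6 = 64.17 m/s.
Dynamic pressure q = ½ρv² = ½ × 1.2 × 64.17² = 2470 Pa.
L = q·S·CL = 2470 × 1.26 × 1.93 = 6010 N ≈ 6.01 kN

L = 6010 N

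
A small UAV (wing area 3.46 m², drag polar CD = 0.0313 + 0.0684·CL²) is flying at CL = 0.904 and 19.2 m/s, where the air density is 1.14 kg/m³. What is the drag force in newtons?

D = 63.4 N

CD = 0.0313 + 0.0684 × 0.904² = 0.0872
D = ½ρv²S·CD = ½ × 1.14 × 19.2² × 3.46 × 0.0872 = 63.4 N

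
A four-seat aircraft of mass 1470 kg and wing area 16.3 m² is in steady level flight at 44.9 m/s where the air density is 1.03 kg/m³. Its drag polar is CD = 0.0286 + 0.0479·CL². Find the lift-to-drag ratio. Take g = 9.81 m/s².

In steady level flight, lift balances weight: W = mg = 1470 × 9.81 = 14421 N.
q = ½ρv² = ½ × 1.03 × 44.9² = 1038 Pa.
Required CL = L/(qS) = 14421/(1038·16.3) = 0.8521.
CD = 0.0286 + 0.0479 × 0.8521² = 0.06338.
L/D = CL/CD = 0.8521 / 0.06338 = 13.4

L/D = 13.4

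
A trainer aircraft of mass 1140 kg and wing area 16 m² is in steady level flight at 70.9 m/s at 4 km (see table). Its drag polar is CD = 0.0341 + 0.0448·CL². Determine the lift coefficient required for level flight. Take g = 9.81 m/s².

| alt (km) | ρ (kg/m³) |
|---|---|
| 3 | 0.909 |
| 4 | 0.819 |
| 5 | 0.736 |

At 4 km, from the table: ρ = 0.819 kg/m³.
Weight W = mg = 1140 × 9.81 = 11183 N; in level flight L = W.
q = ½ρv² = ½ × 0.819 × 70.9² = 2058 Pa.
CL = W/(q·S) = 11183 / (2058 × 16) = 0.3396.

CL = 0.34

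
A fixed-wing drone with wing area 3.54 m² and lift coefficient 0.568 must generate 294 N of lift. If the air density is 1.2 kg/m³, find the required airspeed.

L = ½ρv²S·CL ⇒ v = √(2L/(ρ·S·CL))
v = √(2 × 294 / (1.2 × 3.54 × 0.568)) = √243.7 = 15.6 m/s

v = 15.6 m/s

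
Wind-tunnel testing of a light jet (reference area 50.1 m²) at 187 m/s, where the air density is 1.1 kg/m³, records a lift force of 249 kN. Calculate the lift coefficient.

CL = 0.258

From L = ½ρv²S·CL, rearranging gives CL = 2L/(ρv²S).
CL = 2 × 2.49×10^5 / (1.1 × 187² × 50.1) = 0.258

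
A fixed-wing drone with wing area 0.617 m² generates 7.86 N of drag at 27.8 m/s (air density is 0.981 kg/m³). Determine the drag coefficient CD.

CD = 0.0336

From D = ½ρv²S·CD, rearranging gives CD = 2D/(ρv²S).
CD = 2 × 7.86 / (0.981 × 27.8² × 0.617) = 0.0336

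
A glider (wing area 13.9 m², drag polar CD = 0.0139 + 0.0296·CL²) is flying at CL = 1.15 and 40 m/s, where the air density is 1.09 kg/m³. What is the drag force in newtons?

D = 643 N

CD = 0.0139 + 0.0296 × 1.15² = 0.05305
D = ½ρv²S·CD = ½ × 1.09 × 40² × 13.9 × 0.05305 = 643 N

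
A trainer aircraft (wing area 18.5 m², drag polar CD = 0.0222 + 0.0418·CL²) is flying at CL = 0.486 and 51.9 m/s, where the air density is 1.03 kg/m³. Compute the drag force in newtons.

CD = 0.0222 + 0.0418 × 0.486² = 0.03207
D = ½ρv²S·CD = ½ × 1.03 × 51.9² × 18.5 × 0.03207 = 823 N

D = 823 N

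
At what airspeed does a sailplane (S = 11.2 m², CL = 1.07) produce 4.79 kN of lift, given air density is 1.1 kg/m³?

L = ½ρv²S·CL ⇒ v = √(2L/(ρ·S·CL))
v = √(2 × 4790 / (1.1 × 11.2 × 1.07)) = √726.7 = 27 m/s

v = 27 m/s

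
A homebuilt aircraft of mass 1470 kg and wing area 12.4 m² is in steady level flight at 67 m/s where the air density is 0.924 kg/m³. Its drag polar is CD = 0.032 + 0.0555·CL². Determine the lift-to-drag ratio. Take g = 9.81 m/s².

L/D = 11.3

Weight W = mg = 1470 × 9.81 = 14421 N; in level flight L = W.
Dynamic pressure q = 0.5 × 0.924 × 67² = 2074 Pa.
CL = W/(q·S) = 14421 / (2074 × 12.4) = 0.5608.
CD = 0.032 + 0.0555 × 0.5608² = 0.04945.
L/D = CL/CD = 0.5608 / 0.04945 = 11.3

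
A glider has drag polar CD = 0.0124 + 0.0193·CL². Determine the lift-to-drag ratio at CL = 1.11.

L/D = 30.7

CD = 0.0124 + 0.0193 × 1.11² = 0.03618
L/D = CL/CD = 1.11 / 0.03618 = 30.7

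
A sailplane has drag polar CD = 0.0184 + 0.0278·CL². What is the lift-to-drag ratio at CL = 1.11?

CD = 0.0184 + 0.0278 × 1.11² = 0.05265
L/D = CL/CD = 1.11 / 0.05265 = 21.1

L/D = 21.1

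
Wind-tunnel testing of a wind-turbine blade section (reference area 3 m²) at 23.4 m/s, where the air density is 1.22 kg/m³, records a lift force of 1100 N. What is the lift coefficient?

From L = ½ρv²S·CL, rearranging gives CL = 2L/(ρv²S).
CL = 2 × 1100 / (1.22 × 23.4² × 3) = 1.1

CL = 1.1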